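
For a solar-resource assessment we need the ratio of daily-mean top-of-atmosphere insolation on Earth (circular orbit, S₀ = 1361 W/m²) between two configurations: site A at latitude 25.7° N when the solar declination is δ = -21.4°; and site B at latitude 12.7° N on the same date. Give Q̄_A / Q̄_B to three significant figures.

— Configuration A (φ=+25.7°):
cos H₀ = −tan(+25.7°) tan(-21.400°) = 0.1886, H₀ = 1.3811 rad.
Bracket: H₀ sin φ sin δ + cos φ cos δ sin H₀ = 1.3811×0.43366×-0.36488 + 0.90108×0.93106×0.98205 = -0.218537 + 0.823900 = 0.605363.
Q̄ = (S₀/π) × [bracket] = (1361/π) × 0.605363 = 262.26 W/m².
— Configuration B (φ=+12.7°):
cos H₀ = −tan(+12.7°) tan(-21.400°) = 0.0883, H₀ = 1.4824 rad.
Bracket: H₀ sin φ sin δ + cos φ cos δ sin H₀ = 1.4824×0.21985×-0.36488 + 0.97553×0.93106×0.99609 = -0.118916 + 0.904726 = 0.785810.
Q̄ = (S₀/π) × [bracket] = (1361/π) × 0.785810 = 340.43 W/m².
Ratio Q̄_A / Q̄_B = 262.26 / 340.43 = 0.7704.

Q̄_A / Q̄_B ≈ 0.770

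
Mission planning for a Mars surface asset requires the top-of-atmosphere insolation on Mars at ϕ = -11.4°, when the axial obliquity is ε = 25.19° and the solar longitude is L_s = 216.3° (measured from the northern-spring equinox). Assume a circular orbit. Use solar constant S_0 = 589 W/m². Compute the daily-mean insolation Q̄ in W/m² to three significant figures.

Q̄ ≈ 193 W/m²

Solar declination: sin δ = sin ε · sin L_s = sin 25.19° × sin 216.3° = -0.25197, so δ = -14.594°.
cos h₀ = −tan(-11.4°) tan(-14.594°) = -0.0525, h₀ = 1.6233 rad.
Bracket: h₀ sin ϕ sin δ + cos ϕ cos δ sin h₀ = 1.6233×-0.19766×-0.25197 + 0.98027×0.96773×0.99862 = 0.080847 + 0.947328 = 1.028175.
Q̄ = (S_0/π) × [bracket] = (589/π) × 1.028175 = 192.8 W/m².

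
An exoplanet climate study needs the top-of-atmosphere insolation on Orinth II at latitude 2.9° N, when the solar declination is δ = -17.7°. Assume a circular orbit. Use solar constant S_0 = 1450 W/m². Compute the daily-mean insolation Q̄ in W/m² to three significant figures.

cos h₀ = −tan(+2.9°) tan(-17.700°) = 0.0162, h₀ = 1.5546 rad.
Bracket: h₀ sin ϕ sin δ + cos ϕ cos δ sin h₀ = 1.5546×0.05059×-0.30403 + 0.99872×0.95266×0.99987 = -0.023911 + 0.951317 = 0.927406.
Q̄ = (S_0/π) × [bracket] = (1450/π) × 0.927406 = 428.0 W/m².

Q̄ ≈ 428 W/m²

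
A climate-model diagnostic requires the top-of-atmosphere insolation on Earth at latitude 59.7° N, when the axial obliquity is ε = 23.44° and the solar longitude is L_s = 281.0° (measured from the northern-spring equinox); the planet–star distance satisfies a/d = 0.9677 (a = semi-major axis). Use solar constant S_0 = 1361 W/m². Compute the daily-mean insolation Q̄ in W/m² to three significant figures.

Solar declination: sin δ = sin ε · sin L_s = sin 23.44° × sin 281.0° = -0.39048, so δ = -22.984°.
cos h₀ = −tan(+59.7°) tan(-22.984°) = 0.7259, h₀ = 0.7585 rad.
Bracket: h₀ sin ϕ sin δ + cos ϕ cos δ sin h₀ = 0.7585×0.86340×-0.39048 + 0.50453×0.92061×0.68785 = -0.255721 + 0.319489 = 0.063768.
Inverse-square distance factor (a/d)² = 0.9677² = 0.936443.
Q̄ = (S_0/π) × 0.936443 × [bracket] = (1361/π) × 0.936443 × 0.063768 = 25.87 W/m².

Q̄ ≈ 25.9 W/m²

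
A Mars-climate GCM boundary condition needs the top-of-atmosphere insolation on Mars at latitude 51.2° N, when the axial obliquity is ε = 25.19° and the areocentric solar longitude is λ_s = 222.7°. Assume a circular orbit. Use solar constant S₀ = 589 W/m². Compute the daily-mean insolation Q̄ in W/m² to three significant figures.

sin δ = sin 25.19° × sin 222.7° = -0.28864, so δ = -16.777°.
cos H₀ = −tan(+51.2°) tan(-16.777°) = 0.3750, H₀ = 1.1864 rad.
Bracket: H₀ sin φ sin δ + cos φ cos δ sin H₀ = 1.1864×0.77934×-0.28864 + 0.62660×0.95744×0.92704 = -0.266879 + 0.556161 = 0.289282.
Q̄ = (S₀/π) × [bracket] = (589/π) × 0.289282 = 54.24 W/m².

Q̄ ≈ 54.2 W/m²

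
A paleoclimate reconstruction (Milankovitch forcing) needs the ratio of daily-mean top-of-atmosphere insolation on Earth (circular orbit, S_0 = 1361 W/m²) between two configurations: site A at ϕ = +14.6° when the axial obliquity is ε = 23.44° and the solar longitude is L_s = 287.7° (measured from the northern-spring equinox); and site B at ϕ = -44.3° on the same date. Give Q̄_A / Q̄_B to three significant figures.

— Configuration A (ϕ=+14.6°):
Solar declination: sin δ = sin ε · sin L_s = sin 23.44° × sin 287.7° = -0.37896, so δ = -22.269°.
cos h₀ = −tan(+14.6°) tan(-22.269°) = 0.1067, h₀ = 1.4639 rad.
Bracket: h₀ sin ϕ sin δ + cos ϕ cos δ sin h₀ = 1.4639×0.25207×-0.37896 + 0.96771×0.92541×0.99429 = -0.139838 + 0.890415 = 0.750577.
Q̄ = (S_0/π) × [bracket] = (1361/π) × 0.750577 = 325.16 W/m².
— Configuration B (ϕ=-44.3°):
cos h₀ = −tan(-44.3°) tan(-22.269°) = -0.3996, h₀ = 1.9819 rad.
Bracket: h₀ sin ϕ sin δ + cos ϕ cos δ sin h₀ = 1.9819×-0.69842×-0.37896 + 0.71569×0.92541×0.91668 = 0.524556 + 0.607123 = 1.131679.
Q̄ = (S_0/π) × [bracket] = (1361/π) × 1.131679 = 490.27 W/m².
Ratio Q̄_A / Q̄_B = 325.16 / 490.27 = 0.6632.

Q̄_A / Q̄_B ≈ 0.663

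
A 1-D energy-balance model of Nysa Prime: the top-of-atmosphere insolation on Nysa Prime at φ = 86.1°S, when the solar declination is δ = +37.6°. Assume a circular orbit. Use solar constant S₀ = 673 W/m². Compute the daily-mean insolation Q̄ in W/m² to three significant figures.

cos H₀ = −tan(-86.1°) tan(+37.600°) = 11.2963 ≥ 1 ⇒ polar night, H₀ = 0 and Q̄ = 0.

Q̄ ≈ 0.00 W/m²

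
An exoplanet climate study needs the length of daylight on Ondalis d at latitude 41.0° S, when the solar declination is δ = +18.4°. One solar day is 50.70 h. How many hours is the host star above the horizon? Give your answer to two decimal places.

cos h₀ = −tan ϕ · tan δ = −tan(-41.0°) × tan(+18.400°) = 0.2892, so h₀ = 1.2774 rad = 73.19°.
Daylight = 2h₀/(2π) × 50.70 h = (1.2774/π) × 50.70 = 20.62 h.

20.62 h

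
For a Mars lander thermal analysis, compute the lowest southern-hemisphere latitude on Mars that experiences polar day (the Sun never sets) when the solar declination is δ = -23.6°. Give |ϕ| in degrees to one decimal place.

|ϕ| = 66.4°

Polar day requires cos h₀ = −tan ϕ tan δ ≤ −1, i.e. tan ϕ tan δ ≥ 1.
The boundary is |tan ϕ| · |tan δ| = 1, so |ϕ| = 90° − |δ| = 90° − 23.6° = 66.4° in the southern hemisphere.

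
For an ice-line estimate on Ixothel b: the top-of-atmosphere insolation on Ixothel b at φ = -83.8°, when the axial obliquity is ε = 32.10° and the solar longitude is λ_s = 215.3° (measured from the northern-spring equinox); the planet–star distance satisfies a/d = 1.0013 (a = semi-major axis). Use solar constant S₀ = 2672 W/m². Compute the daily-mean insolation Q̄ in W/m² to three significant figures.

Solar declination: sin δ = sin ε · sin λ_s = sin 32.10° × sin 215.3° = -0.30707, so δ = -17.883°.
cos H₀ = −tan(-83.8°) tan(-17.883°) = -2.9702 ≤ −1 ⇒ polar day, H₀ = π.
Bracket: H₀ sin φ sin δ + cos φ cos δ sin H₀ = 3.1416×-0.99415×-0.30707 + 0.10800×0.95169×0.00000 = 0.959048 + 0.000000 = 0.959048.
Inverse-square distance factor (a/d)² = 1.0013² = 1.002602.
Q̄ = (S₀/π) × 1.002602 × [bracket] = (2672/π) × 1.002602 × 0.959048 = 817.8 W/m².

Q̄ ≈ 818 W/m²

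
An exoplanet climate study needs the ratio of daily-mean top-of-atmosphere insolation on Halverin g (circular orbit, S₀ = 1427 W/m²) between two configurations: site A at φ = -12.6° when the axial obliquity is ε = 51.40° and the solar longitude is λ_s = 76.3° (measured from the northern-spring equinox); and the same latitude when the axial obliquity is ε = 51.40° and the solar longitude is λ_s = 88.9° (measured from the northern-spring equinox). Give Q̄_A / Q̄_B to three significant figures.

— Configuration A (φ=-12.6°):
Solar declination: sin δ = sin ε · sin λ_s = sin 51.40° × sin 76.3° = 0.75929, so δ = +49.401°.
cos H₀ = −tan(-12.6°) tan(+49.401°) = 0.2608, H₀ = 1.3069 rad.
Bracket: H₀ sin φ sin δ + cos φ cos δ sin H₀ = 1.3069×-0.21814×0.75929 + 0.97592×0.65076×0.96539 = -0.216464 + 0.613109 = 0.396645.
Q̄ = (S₀/π) × [bracket] = (1427/π) × 0.396645 = 180.17 W/m².
— Configuration B (φ=-12.6°):
Solar declination: sin δ = sin ε · sin λ_s = sin 51.40° × sin 88.9° = 0.78138, so δ = +51.387°.
cos H₀ = −tan(-12.6°) tan(+51.387°) = 0.2799, H₀ = 1.2871 rad.
Bracket: H₀ sin φ sin δ + cos φ cos δ sin H₀ = 1.2871×-0.21814×0.78138 + 0.97592×0.62406×0.96004 = -0.219386 + 0.584696 = 0.365310.
Q̄ = (S₀/π) × [bracket] = (1427/π) × 0.365310 = 165.93 W/m².
Ratio Q̄_A / Q̄_B = 180.17 / 165.93 = 1.086.

Q̄_A / Q̄_B ≈ 1.09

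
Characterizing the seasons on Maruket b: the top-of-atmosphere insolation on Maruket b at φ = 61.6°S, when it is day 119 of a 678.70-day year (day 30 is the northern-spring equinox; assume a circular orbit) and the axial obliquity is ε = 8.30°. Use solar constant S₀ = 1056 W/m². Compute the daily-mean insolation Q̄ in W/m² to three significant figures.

Q̄ ≈ 113 W/m²

Solar longitude: λ_s = 360° × (119 − 30)/678.70 = 47.208°.
sin δ = sin 8.30° × sin 47.208° = 0.10593, so δ = +6.081°.
cos H₀ = −tan(-61.6°) tan(+6.081°) = 0.1970, H₀ = 1.3725 rad.
Bracket: H₀ sin φ sin δ + cos φ cos δ sin H₀ = 1.3725×-0.87965×0.10593 + 0.47562×0.99437×0.98040 = -0.127891 + 0.463673 = 0.335782.
Q̄ = (S₀/π) × [bracket] = (1056/π) × 0.335782 = 112.9 W/m².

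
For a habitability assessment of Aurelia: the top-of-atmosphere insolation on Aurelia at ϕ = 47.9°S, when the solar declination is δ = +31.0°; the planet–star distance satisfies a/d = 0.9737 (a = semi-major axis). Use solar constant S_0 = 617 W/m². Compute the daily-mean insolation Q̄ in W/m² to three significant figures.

Q̄ ≈ 19.9 W/m²

cos h₀ = −tan(-47.9°) tan(+31.000°) = 0.6650, h₀ = 0.8433 rad.
Bracket: h₀ sin ϕ sin δ + cos ϕ cos δ sin h₀ = 0.8433×-0.74198×0.51504 + 0.67043×0.85717×0.74686 = -0.322267 + 0.429200 = 0.106933.
Inverse-square distance factor (a/d)² = 0.9737² = 0.948092.
Q̄ = (S_0/π) × 0.948092 × [bracket] = (617/π) × 0.948092 × 0.106933 = 19.91 W/m².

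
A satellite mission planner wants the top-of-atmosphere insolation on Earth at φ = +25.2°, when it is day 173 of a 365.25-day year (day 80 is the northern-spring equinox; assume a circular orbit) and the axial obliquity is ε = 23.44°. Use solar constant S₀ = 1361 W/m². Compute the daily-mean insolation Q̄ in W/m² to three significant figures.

Solar longitude: λ_s = 360° × (173 − 80)/365.25 = 91.663°.
sin δ = sin 23.44° × sin 91.663° = 0.39762, so δ = +23.430°.
cos H₀ = −tan(+25.2°) tan(+23.430°) = -0.2039, H₀ = 1.7762 rad.
Bracket: H₀ sin φ sin δ + cos φ cos δ sin H₀ = 1.7762×0.42578×0.39762 + 0.90483×0.91755×0.97899 = 0.300708 + 0.812784 = 1.113492.
Q̄ = (S₀/π) × [bracket] = (1361/π) × 1.113492 = 482.4 W/m².

Q̄ ≈ 482 W/m²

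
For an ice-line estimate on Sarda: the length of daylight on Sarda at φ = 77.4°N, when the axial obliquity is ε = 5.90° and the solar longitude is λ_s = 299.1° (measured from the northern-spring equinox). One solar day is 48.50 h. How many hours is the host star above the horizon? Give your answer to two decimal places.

17.84 h

Solar declination: sin δ = sin ε · sin λ_s = sin 5.90° × sin 299.1° = -0.08982, so δ = -5.153°.
cos H₀ = −tan φ · tan δ = −tan(+77.4°) × tan(-5.153°) = 0.4034, so H₀ = 1.1555 rad = 66.21°.
Daylight = 2H₀/(2π) × 48.50 h = (1.1555/π) × 48.50 = 17.84 h.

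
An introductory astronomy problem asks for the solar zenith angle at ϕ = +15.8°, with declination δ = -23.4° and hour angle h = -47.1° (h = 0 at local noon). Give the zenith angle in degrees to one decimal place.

cos θ_z = sin ϕ sin δ + cos ϕ cos δ cos h = -0.108136 + 0.601131 = 0.492995.
θ_z = arccos(0.492995) = 60.5°.

θ_z = 60.5°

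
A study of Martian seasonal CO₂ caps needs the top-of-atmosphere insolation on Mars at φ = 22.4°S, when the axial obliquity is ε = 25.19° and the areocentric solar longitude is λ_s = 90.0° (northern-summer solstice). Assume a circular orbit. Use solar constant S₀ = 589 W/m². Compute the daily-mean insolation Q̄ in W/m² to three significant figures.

sin δ = sin 25.19° × sin 90.0° = 0.42562, so δ = +25.190°.
cos H₀ = −tan(-22.4°) tan(+25.190°) = 0.1939, H₀ = 1.3757 rad.
Bracket: H₀ sin φ sin δ + cos φ cos δ sin H₀ = 1.3757×-0.38107×0.42562 + 0.92455×0.90490×0.98103 = -0.223126 + 0.820755 = 0.597629.
Q̄ = (S₀/π) × [bracket] = (589/π) × 0.597629 = 112.0 W/m².

Q̄ ≈ 112 W/m²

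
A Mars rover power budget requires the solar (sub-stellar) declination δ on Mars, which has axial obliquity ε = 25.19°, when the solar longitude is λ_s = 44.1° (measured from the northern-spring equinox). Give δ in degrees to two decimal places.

δ = +17.23°

sin δ = sin ε · sin λ_s = sin 25.19° × sin 44.1° = 0.296195.
δ = arcsin(0.296195) = +17.23°.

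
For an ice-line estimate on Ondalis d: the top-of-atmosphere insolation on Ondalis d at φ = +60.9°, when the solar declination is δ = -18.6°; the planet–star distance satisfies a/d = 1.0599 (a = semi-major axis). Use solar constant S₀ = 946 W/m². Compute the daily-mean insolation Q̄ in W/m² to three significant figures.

cos H₀ = −tan(+60.9°) tan(-18.600°) = 0.6046, H₀ = 0.9215 rad.
Bracket: H₀ sin φ sin δ + cos φ cos δ sin H₀ = 0.9215×0.87377×-0.31896 + 0.48634×0.94777×0.79650 = -0.256820 + 0.367137 = 0.110317.
Inverse-square distance factor (a/d)² = 1.0599² = 1.123388.
Q̄ = (S₀/π) × 1.123388 × [bracket] = (946/π) × 1.123388 × 0.110317 = 37.32 W/m².

Q̄ ≈ 37.3 W/m²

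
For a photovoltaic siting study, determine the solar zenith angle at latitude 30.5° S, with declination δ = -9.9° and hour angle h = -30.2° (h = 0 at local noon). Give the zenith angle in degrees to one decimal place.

cos θ_z = sin φ sin δ + cos φ cos δ cos h = 0.087261 + 0.733596 = 0.820857.
θ_z = arccos(0.820857) = 34.8°.

θ_z = 34.8°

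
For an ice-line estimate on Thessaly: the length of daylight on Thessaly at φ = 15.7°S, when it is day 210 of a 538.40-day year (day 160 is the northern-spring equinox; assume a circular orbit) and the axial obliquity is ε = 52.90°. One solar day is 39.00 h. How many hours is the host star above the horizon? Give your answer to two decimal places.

Solar longitude: λ_s = 360° × (210 − 160)/538.40 = 33.432°.
sin δ = sin 52.90° × sin 33.432° = 0.43943, so δ = +26.068°.
cos H₀ = −tan φ · tan δ = −tan(-15.7°) × tan(+26.068°) = 0.1375, so H₀ = 1.4329 rad = 82.10°.
Daylight = 2H₀/(2π) × 39.00 h = (1.4329/π) × 39.00 = 17.79 h.

17.79 h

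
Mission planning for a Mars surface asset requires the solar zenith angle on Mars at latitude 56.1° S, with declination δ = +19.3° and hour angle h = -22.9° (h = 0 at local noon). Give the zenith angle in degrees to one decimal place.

cos θ_z = sin ϕ sin δ + cos ϕ cos δ cos h = -0.274331 + 0.484912 = 0.210581.
θ_z = arccos(0.210581) = 77.8°.

θ_z = 77.8°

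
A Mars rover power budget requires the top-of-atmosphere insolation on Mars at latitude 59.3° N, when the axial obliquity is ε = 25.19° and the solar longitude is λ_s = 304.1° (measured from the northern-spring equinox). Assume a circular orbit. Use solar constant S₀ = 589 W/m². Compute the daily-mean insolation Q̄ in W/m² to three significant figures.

Q̄ ≈ 19.0 W/m²

Solar declination: sin δ = sin ε · sin λ_s = sin 25.19° × sin 304.1° = -0.35244, so δ = -20.637°.
cos H₀ = −tan(+59.3°) tan(-20.637°) = 0.6343, H₀ = 0.8837 rad.
Bracket: H₀ sin φ sin δ + cos φ cos δ sin H₀ = 0.8837×0.85985×-0.35244 + 0.51054×0.93583×0.77311 = -0.267801 + 0.369375 = 0.101574.
Q̄ = (S₀/π) × [bracket] = (589/π) × 0.101574 = 19.04 W/m².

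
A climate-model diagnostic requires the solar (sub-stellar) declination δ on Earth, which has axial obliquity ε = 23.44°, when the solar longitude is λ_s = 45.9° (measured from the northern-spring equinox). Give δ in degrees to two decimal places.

δ = +16.60°

sin δ = sin ε · sin λ_s = sin 23.44° × sin 45.9° = 0.285662.
δ = arcsin(0.285662) = +16.60°.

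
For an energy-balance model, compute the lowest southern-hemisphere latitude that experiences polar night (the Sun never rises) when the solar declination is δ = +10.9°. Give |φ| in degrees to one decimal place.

|φ| = 79.1°

Polar night requires cos H₀ = −tan φ tan δ ≥ 1, i.e. tan φ tan δ ≤ −1.
The boundary is |tan φ| · |tan δ| = 1, so |φ| = 90° − |δ| = 90° − 10.9° = 79.1° in the southern hemisphere.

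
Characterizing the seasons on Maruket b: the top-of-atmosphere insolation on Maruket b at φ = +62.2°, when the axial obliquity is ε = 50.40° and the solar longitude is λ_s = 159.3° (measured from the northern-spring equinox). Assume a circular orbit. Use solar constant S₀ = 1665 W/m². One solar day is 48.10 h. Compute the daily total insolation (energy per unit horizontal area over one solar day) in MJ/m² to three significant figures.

82.0 MJ/m²

Solar declination: sin δ = sin ε · sin λ_s = sin 50.40° × sin 159.3° = 0.27236, so δ = +15.805°.
cos H₀ = −tan(+62.2°) tan(+15.805°) = -0.5369, H₀ = 2.1375 rad.
Bracket: H₀ sin φ sin δ + cos φ cos δ sin H₀ = 2.1375×0.88458×0.27236 + 0.46639×0.96220×0.84367 = 0.514975 + 0.378606 = 0.893581.
Q̄ = (S₀/π) × [bracket] = (1665/π) × 0.893581 = 473.59 W/m².
Daily total = Q̄ × 48.10 h × 3600 s/h = 473.59 × 48.10 × 3600 / 10⁶ = 82.01 MJ/m².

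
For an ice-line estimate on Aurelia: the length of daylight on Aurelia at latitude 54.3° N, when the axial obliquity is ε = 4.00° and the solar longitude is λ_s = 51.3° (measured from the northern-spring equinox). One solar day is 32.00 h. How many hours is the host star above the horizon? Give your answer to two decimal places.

Solar declination: sin δ = sin ε · sin λ_s = sin 4.00° × sin 51.3° = 0.05444, so δ = +3.121°.
cos H₀ = −tan φ · tan δ = −tan(+54.3°) × tan(+3.121°) = -0.0759, so H₀ = 1.6467 rad = 94.35°.
Daylight = 2H₀/(2π) × 32.00 h = (1.6467/π) × 32.00 = 16.77 h.

16.77 h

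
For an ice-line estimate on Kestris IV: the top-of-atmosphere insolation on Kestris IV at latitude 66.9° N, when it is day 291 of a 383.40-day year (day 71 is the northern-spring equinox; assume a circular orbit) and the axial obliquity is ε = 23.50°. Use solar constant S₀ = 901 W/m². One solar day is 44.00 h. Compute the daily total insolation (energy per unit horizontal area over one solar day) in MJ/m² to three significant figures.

7.44 MJ/m²

Solar longitude: λ_s = 360° × (291 − 71)/383.40 = 206.573°.
sin δ = sin 23.50° × sin 206.573° = -0.17837, so δ = -10.275°.
cos H₀ = −tan(+66.9°) tan(-10.275°) = 0.4250, H₀ = 1.1318 rad.
Bracket: H₀ sin φ sin δ + cos φ cos δ sin H₀ = 1.1318×0.91982×-0.17837 + 0.39234×0.98396×0.90519 = -0.185692 + 0.349446 = 0.163754.
Q̄ = (S₀/π) × [bracket] = (901/π) × 0.163754 = 46.964 W/m².
Daily total = Q̄ × 44.00 h × 3600 s/h = 46.964 × 44.00 × 3600 / 10⁶ = 7.439 MJ/m².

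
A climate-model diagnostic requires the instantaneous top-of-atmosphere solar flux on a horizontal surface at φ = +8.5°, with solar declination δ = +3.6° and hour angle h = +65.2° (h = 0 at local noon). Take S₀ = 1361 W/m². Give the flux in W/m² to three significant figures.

576 W/m²

cos θ_z = sin φ sin δ + cos φ cos δ cos h = 0.009281 + 0.414026 = 0.423307.
Flux = S₀ · cos θ_z = 1361 × 0.423307 = 576.1 W/m².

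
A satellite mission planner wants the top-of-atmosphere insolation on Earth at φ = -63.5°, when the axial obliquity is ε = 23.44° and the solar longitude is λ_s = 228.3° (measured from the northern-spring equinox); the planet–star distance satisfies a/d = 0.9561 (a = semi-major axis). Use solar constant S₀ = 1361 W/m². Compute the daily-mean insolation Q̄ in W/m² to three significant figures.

Solar declination: sin δ = sin ε · sin λ_s = sin 23.44° × sin 228.3° = -0.29700, so δ = -17.278°.
cos H₀ = −tan(-63.5°) tan(-17.278°) = -0.6238, H₀ = 2.2445 rad.
Bracket: H₀ sin φ sin δ + cos φ cos δ sin H₀ = 2.2445×-0.89493×-0.29700 + 0.44620×0.95488×0.78155 = 0.596575 + 0.332993 = 0.929568.
Inverse-square distance factor (a/d)² = 0.9561² = 0.914127.
Q̄ = (S₀/π) × 0.914127 × [bracket] = (1361/π) × 0.914127 × 0.929568 = 368.1 W/m².

Q̄ ≈ 368 W/m²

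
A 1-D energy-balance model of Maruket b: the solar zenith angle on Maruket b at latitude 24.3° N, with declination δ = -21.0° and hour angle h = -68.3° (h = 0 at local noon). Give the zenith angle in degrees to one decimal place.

θ_z = 80.4°

cos θ_z = sin ϕ sin δ + cos ϕ cos δ cos h = -0.147474 + 0.314606 = 0.167132.
θ_z = arccos(0.167132) = 80.4°.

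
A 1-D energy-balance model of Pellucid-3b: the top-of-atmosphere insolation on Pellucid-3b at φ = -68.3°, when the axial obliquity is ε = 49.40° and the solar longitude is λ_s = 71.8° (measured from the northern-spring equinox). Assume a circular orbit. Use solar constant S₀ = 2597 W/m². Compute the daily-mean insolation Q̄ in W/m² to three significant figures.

Q̄ ≈ 0.00 W/m²

Solar declination: sin δ = sin ε · sin λ_s = sin 49.40° × sin 71.8° = 0.72129, so δ = +46.161°.
cos H₀ = −tan(-68.3°) tan(+46.161°) = 2.6168 ≥ 1 ⇒ polar night, H₀ = 0 and Q̄ = 0.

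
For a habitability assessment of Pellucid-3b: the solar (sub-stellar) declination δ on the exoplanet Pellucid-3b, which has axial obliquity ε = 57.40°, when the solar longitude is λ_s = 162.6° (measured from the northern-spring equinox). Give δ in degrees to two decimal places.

δ = +14.59°

sin δ = sin ε · sin λ_s = sin 57.40° × sin 162.6° = 0.251928.
δ = arcsin(0.251928) = +14.59°.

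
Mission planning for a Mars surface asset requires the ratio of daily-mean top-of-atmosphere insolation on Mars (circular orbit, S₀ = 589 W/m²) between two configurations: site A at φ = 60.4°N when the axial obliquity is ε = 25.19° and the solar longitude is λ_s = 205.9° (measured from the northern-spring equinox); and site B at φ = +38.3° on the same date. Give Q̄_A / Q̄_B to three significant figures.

— Configuration A (φ=+60.4°):
Solar declination: sin δ = sin ε · sin λ_s = sin 25.19° × sin 205.9° = -0.18591, so δ = -10.714°.
cos H₀ = −tan(+60.4°) tan(-10.714°) = 0.3331, H₀ = 1.2312 rad.
Bracket: H₀ sin φ sin δ + cos φ cos δ sin H₀ = 1.2312×0.86949×-0.18591 + 0.49394×0.98257×0.94290 = -0.199020 + 0.457618 = 0.258598.
Q̄ = (S₀/π) × [bracket] = (589/π) × 0.258598 = 48.483 W/m².
— Configuration B (φ=+38.3°):
cos H₀ = −tan(+38.3°) tan(-10.714°) = 0.1494, H₀ = 1.4208 rad.
Bracket: H₀ sin φ sin δ + cos φ cos δ sin H₀ = 1.4208×0.61978×-0.18591 + 0.78478×0.98257×0.98877 = -0.163709 + 0.762442 = 0.598733.
Q̄ = (S₀/π) × [bracket] = (589/π) × 0.598733 = 112.25 W/m².
Ratio Q̄_A / Q̄_B = 48.483 / 112.25 = 0.4319.

Q̄_A / Q̄_B ≈ 0.432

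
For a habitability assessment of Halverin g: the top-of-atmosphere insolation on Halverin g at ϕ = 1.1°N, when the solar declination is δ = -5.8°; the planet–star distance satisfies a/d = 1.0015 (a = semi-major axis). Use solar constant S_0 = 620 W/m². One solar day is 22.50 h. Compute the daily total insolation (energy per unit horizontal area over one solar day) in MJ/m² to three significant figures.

cos h₀ = −tan(+1.1°) tan(-5.800°) = 0.0020, h₀ = 1.5688 rad.
Bracket: h₀ sin ϕ sin δ + cos ϕ cos δ sin h₀ = 1.5688×0.01920×-0.10106 + 0.99982×0.99488×1.00000 = -0.003044 + 0.994701 = 0.991657.
Inverse-square distance factor (a/d)² = 1.0015² = 1.003002.
Q̄ = (S_0/π) × 1.003002 × [bracket] = (620/π) × 1.003002 × 0.991657 = 196.29 W/m².
Daily total = Q̄ × 22.50 h × 3600 s/h = 196.29 × 22.50 × 3600 / 10⁶ = 15.90 MJ/m².

15.9 MJ/m²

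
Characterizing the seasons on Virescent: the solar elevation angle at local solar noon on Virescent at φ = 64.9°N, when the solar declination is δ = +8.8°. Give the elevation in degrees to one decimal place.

33.9°

At local noon the hour angle is zero, so the zenith angle equals |φ − δ| = |+64.9° − (+8.800°)| = 56.100°.
Elevation = 90° − 56.100° = 33.9°.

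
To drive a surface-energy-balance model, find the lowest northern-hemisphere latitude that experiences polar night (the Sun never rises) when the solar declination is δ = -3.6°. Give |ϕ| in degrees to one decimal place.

Polar night requires cos h₀ = −tan ϕ tan δ ≥ 1, i.e. tan ϕ tan δ ≤ −1.
The boundary is |tan ϕ| · |tan δ| = 1, so |ϕ| = 90° − |δ| = 90° − 3.6° = 86.4° in the northern hemisphere.

|ϕ| = 86.4°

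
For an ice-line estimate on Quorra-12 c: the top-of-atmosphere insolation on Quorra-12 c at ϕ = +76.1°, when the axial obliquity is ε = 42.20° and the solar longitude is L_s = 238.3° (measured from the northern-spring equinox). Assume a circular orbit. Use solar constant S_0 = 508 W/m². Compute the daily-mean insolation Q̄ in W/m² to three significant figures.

Solar declination: sin δ = sin ε · sin L_s = sin 42.20° × sin 238.3° = -0.57151, so δ = -34.855°.
cos h₀ = −tan(+76.1°) tan(-34.855°) = 2.8142 ≥ 1 ⇒ polar night, h₀ = 0 and Q̄ = 0.

Q̄ ≈ 0.00 W/m²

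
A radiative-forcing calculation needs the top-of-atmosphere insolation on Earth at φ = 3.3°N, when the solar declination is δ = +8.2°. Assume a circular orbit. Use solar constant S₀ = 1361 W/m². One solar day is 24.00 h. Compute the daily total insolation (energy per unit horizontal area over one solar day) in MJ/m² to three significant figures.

cos H₀ = −tan(+3.3°) tan(+8.200°) = -0.0083, H₀ = 1.5791 rad.
Bracket: H₀ sin φ sin δ + cos φ cos δ sin H₀ = 1.5791×0.05756×0.14263 + 0.99834×0.98978×0.99997 = 0.012964 + 0.988107 = 1.001071.
Q̄ = (S₀/π) × [bracket] = (1361/π) × 1.001071 = 433.68 W/m².
Daily total = Q̄ × 24.00 h × 3600 s/h = 433.68 × 24.00 × 3600 / 10⁶ = 37.47 MJ/m².

37.5 MJ/m²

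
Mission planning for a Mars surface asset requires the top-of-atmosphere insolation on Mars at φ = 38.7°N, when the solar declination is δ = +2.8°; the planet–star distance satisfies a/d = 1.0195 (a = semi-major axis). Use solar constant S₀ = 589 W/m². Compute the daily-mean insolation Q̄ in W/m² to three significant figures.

Q̄ ≈ 161 W/m²

cos H₀ = −tan(+38.7°) tan(+2.800°) = -0.0392, H₀ = 1.6100 rad.
Bracket: H₀ sin φ sin δ + cos φ cos δ sin H₀ = 1.6100×0.62524×0.04885 + 0.78043×0.99881×0.99923 = 0.049174 + 0.778901 = 0.828075.
Inverse-square distance factor (a/d)² = 1.0195² = 1.039380.
Q̄ = (S₀/π) × 1.039380 × [bracket] = (589/π) × 1.039380 × 0.828075 = 161.4 W/m².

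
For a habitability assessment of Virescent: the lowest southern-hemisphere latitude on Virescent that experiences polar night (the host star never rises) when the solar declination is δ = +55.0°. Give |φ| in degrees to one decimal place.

Polar night requires cos H₀ = −tan φ tan δ ≥ 1, i.e. tan φ tan δ ≤ −1.
The boundary is |tan φ| · |tan δ| = 1, so |φ| = 90° − |δ| = 90° − 55.0° = 35.0° in the southern hemisphere.

|φ| = 35.0°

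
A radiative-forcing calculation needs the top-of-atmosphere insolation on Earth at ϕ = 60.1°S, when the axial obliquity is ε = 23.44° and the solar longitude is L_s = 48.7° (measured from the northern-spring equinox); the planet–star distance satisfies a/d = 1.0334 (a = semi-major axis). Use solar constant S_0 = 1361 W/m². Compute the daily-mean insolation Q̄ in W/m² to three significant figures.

Solar declination: sin δ = sin ε · sin L_s = sin 23.44° × sin 48.7° = 0.29884, so δ = +17.388°.
cos h₀ = −tan(-60.1°) tan(+17.388°) = 0.5446, h₀ = 0.9949 rad.
Bracket: h₀ sin ϕ sin δ + cos ϕ cos δ sin h₀ = 0.9949×-0.86690×0.29884 + 0.49849×0.95430×0.83870 = -0.257743 + 0.398977 = 0.141234.
Inverse-square distance factor (a/d)² = 1.0334² = 1.067916.
Q̄ = (S_0/π) × 1.067916 × [bracket] = (1361/π) × 1.067916 × 0.141234 = 65.34 W/m².

Q̄ ≈ 65.3 W/m²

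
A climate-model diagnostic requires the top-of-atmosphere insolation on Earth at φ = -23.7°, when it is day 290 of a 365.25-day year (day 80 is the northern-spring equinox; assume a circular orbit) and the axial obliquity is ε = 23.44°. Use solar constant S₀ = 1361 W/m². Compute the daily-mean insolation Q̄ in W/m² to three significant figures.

Solar longitude: λ_s = 360° × (290 − 80)/365.25 = 206.982°.
sin δ = sin 23.44° × sin 206.982° = -0.18048, so δ = -10.398°.
cos H₀ = −tan(-23.7°) tan(-10.398°) = -0.0805, H₀ = 1.6514 rad.
Bracket: H₀ sin φ sin δ + cos φ cos δ sin H₀ = 1.6514×-0.40195×-0.18048 + 0.91566×0.98358×0.99675 = 0.119799 + 0.897698 = 1.017497.
Q̄ = (S₀/π) × [bracket] = (1361/π) × 1.017497 = 440.8 W/m².

Q̄ ≈ 441 W/m²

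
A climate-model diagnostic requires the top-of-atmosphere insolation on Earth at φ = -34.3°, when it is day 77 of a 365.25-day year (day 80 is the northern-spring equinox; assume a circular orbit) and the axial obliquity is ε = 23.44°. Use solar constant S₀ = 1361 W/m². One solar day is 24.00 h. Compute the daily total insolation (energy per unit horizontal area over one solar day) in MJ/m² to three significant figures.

31.6 MJ/m²

Solar longitude: λ_s = 360° × (77 − 80)/365.25 = -2.957°, i.e. -2.957° + 360° = 357.043°.
sin δ = sin 23.44° × sin 357.043° = -0.02052, so δ = -1.176°.
cos H₀ = −tan(-34.3°) tan(-1.176°) = -0.0140, H₀ = 1.5848 rad.
Bracket: H₀ sin φ sin δ + cos φ cos δ sin H₀ = 1.5848×-0.56353×-0.02052 + 0.82610×0.99979×0.99990 = 0.018326 + 0.825844 = 0.844170.
Q̄ = (S₀/π) × [bracket] = (1361/π) × 0.844170 = 365.71 W/m².
Daily total = Q̄ × 24.00 h × 3600 s/h = 365.71 × 24.00 × 3600 / 10⁶ = 31.60 MJ/m².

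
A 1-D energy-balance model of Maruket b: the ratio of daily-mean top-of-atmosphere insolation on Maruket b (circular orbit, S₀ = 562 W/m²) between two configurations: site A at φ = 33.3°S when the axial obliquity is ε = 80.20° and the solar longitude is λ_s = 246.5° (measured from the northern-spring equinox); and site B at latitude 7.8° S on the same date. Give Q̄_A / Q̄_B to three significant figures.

— Configuration A (φ=-33.3°):
Solar declination: sin δ = sin ε · sin λ_s = sin 80.20° × sin 246.5° = -0.90368, so δ = -64.646°.
cos H₀ = −tan(-33.3°) tan(-64.646°) = -1.3862 ≤ −1 ⇒ polar day, H₀ = π.
Bracket: H₀ sin φ sin δ + cos φ cos δ sin H₀ = 3.1416×-0.54902×-0.90368 + 0.83581×0.42821×0.00000 = 1.558668 + 0.000000 = 1.558668.
Q̄ = (S₀/π) × [bracket] = (562/π) × 1.558668 = 278.83 W/m².
— Configuration B (φ=-7.8°):
cos H₀ = −tan(-7.8°) tan(-64.646°) = -0.2891, H₀ = 1.8641 rad.
Bracket: H₀ sin φ sin δ + cos φ cos δ sin H₀ = 1.8641×-0.13572×-0.90368 + 0.99075×0.42821×0.95730 = 0.228627 + 0.406134 = 0.634761.
Q̄ = (S₀/π) × [bracket] = (562/π) × 0.634761 = 113.55 W/m².
Ratio Q̄_A / Q̄_B = 278.83 / 113.55 = 2.456.

Q̄_A / Q̄_B ≈ 2.46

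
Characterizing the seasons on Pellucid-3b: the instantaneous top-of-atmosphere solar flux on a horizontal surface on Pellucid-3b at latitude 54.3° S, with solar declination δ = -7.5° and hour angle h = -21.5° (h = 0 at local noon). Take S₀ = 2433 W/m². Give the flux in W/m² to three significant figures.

1.57e+03 W/m²

cos θ_z = sin φ sin δ + cos φ cos δ cos h = 0.105998 + 0.538292 = 0.644290.
Flux = S₀ · cos θ_z = 2433 × 0.644290 = 1568 W/m².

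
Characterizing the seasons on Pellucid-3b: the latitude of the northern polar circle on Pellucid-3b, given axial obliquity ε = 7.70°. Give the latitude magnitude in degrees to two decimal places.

82.30°

The polar circle is the lowest latitude that experiences at least one full rotation of continuous daylight at the northern-summer solstice; it lies at |ϕ| = 90° − ε = 90° − 7.70° = 82.30°.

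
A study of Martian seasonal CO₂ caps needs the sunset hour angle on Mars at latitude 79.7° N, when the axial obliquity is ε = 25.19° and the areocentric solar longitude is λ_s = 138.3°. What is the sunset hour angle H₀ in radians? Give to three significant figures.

H₀ = 3.14 rad

sin δ = sin 25.19° × sin 138.3° = 0.28314, so δ = +16.447°.
Sunrise equation: cos H₀ = −tan φ · tan δ = -1.6245 ≤ −1, so the Sun never sets (polar day) and H₀ = π.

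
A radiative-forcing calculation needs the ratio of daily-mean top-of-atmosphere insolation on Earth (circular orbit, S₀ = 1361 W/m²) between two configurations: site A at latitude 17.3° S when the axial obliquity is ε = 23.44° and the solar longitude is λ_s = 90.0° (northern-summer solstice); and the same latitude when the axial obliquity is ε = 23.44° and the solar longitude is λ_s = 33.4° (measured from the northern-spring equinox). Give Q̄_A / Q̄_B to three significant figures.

Q̄_A / Q̄_B ≈ 0.840

— Configuration A (φ=-17.3°):
Solar declination: sin δ = sin ε · sin λ_s = sin 23.44° × sin 90.0° = 0.39779, so δ = +23.440°.
cos H₀ = −tan(-17.3°) tan(+23.440°) = 0.1350, H₀ = 1.4353 rad.
Bracket: H₀ sin φ sin δ + cos φ cos δ sin H₀ = 1.4353×-0.29737×0.39779 + 0.95476×0.91748×0.99084 = -0.169783 + 0.867949 = 0.698166.
Q̄ = (S₀/π) × [bracket] = (1361/π) × 0.698166 = 302.46 W/m².
— Configuration B (φ=-17.3°):
Solar declination: sin δ = sin ε · sin λ_s = sin 23.44° × sin 33.4° = 0.21897, so δ = +12.649°.
cos H₀ = −tan(-17.3°) tan(+12.649°) = 0.0699, H₀ = 1.5008 rad.
Bracket: H₀ sin φ sin δ + cos φ cos δ sin H₀ = 1.5008×-0.29737×0.21897 + 0.95476×0.97573×0.99755 = -0.097725 + 0.929306 = 0.831581.
Q̄ = (S₀/π) × [bracket] = (1361/π) × 0.831581 = 360.26 W/m².
Ratio Q̄_A / Q̄_B = 302.46 / 360.26 = 0.8396.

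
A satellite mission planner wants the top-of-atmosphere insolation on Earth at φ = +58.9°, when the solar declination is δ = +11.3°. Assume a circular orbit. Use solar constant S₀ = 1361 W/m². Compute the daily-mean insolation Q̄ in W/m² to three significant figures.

Q̄ ≈ 346 W/m²

cos H₀ = −tan(+58.9°) tan(+11.300°) = -0.3312, H₀ = 1.9084 rad.
Bracket: H₀ sin φ sin δ + cos φ cos δ sin H₀ = 1.9084×0.85627×0.19595 + 0.51653×0.98061×0.94354 = 0.320203 + 0.477917 = 0.798120.
Q̄ = (S₀/π) × [bracket] = (1361/π) × 0.798120 = 345.8 W/m².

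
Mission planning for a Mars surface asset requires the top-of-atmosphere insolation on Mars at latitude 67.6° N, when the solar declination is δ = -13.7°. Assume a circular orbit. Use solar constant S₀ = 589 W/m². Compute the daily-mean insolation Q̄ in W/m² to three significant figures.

Q̄ ≈ 17.5 W/m²

cos H₀ = −tan(+67.6°) tan(-13.700°) = 0.5914, H₀ = 0.9380 rad.
Bracket: H₀ sin φ sin δ + cos φ cos δ sin H₀ = 0.9380×0.92455×-0.23684 + 0.38107×0.97155×0.80635 = -0.205394 + 0.298534 = 0.093140.
Q̄ = (S₀/π) × [bracket] = (589/π) × 0.093140 = 17.46 W/m².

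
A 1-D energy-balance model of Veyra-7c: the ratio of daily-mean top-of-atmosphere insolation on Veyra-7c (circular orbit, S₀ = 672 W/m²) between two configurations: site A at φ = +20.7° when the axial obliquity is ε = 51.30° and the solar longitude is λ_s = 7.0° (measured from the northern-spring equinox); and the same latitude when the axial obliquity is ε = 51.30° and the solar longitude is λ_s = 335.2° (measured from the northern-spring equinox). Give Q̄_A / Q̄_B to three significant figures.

Q̄_A / Q̄_B ≈ 1.39

— Configuration A (φ=+20.7°):
Solar declination: sin δ = sin ε · sin λ_s = sin 51.30° × sin 7.0° = 0.09511, so δ = +5.458°.
cos H₀ = −tan(+20.7°) tan(+5.458°) = -0.0361, H₀ = 1.6069 rad.
Bracket: H₀ sin φ sin δ + cos φ cos δ sin H₀ = 1.6069×0.35347×0.09511 + 0.93544×0.99547×0.99935 = 0.054022 + 0.930597 = 0.984619.
Q̄ = (S₀/π) × [bracket] = (672/π) × 0.984619 = 210.61 W/m².
— Configuration B (φ=+20.7°):
Solar declination: sin δ = sin ε · sin λ_s = sin 51.30° × sin 335.2° = -0.32735, so δ = -19.108°.
cos H₀ = −tan(+20.7°) tan(-19.108°) = 0.1309, H₀ = 1.4395 rad.
Bracket: H₀ sin φ sin δ + cos φ cos δ sin H₀ = 1.4395×0.35347×-0.32735 + 0.93544×0.94490×0.99139 = -0.166562 + 0.876287 = 0.709725.
Q̄ = (S₀/π) × [bracket] = (672/π) × 0.709725 = 151.81 W/m².
Ratio Q̄_A / Q̄_B = 210.61 / 151.81 = 1.387.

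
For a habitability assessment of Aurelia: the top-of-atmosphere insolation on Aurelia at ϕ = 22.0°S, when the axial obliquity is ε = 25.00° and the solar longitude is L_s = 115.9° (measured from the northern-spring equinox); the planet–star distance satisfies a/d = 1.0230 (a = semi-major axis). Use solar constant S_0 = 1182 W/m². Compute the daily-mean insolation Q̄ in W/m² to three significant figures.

Q̄ ≈ 254 W/m²

Solar declination: sin δ = sin ε · sin L_s = sin 25.00° × sin 115.9° = 0.38017, so δ = +22.344°.
cos h₀ = −tan(-22.0°) tan(+22.344°) = 0.1661, h₀ = 1.4040 rad.
Bracket: h₀ sin ϕ sin δ + cos ϕ cos δ sin h₀ = 1.4040×-0.37461×0.38017 + 0.92718×0.92492×0.98611 = -0.199951 + 0.845656 = 0.645705.
Inverse-square distance factor (a/d)² = 1.0230² = 1.046529.
Q̄ = (S_0/π) × 1.046529 × [bracket] = (1182/π) × 1.046529 × 0.645705 = 254.2 W/m².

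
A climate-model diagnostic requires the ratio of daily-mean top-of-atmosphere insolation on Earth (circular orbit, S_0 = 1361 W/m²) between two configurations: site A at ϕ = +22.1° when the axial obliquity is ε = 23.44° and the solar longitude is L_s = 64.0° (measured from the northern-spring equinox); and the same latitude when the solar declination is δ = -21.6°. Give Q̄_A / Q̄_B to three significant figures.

— Configuration A (ϕ=+22.1°):
Solar declination: sin δ = sin ε · sin L_s = sin 23.44° × sin 64.0° = 0.35753, so δ = +20.949°.
cos h₀ = −tan(+22.1°) tan(+20.949°) = -0.1555, h₀ = 1.7269 rad.
Bracket: h₀ sin ϕ sin δ + cos ϕ cos δ sin h₀ = 1.7269×0.37622×0.35753 + 0.92653×0.93390×0.98784 = 0.232285 + 0.854764 = 1.087049.
Q̄ = (S_0/π) × [bracket] = (1361/π) × 1.087049 = 470.93 W/m².
— Configuration B (ϕ=+22.1°):
cos h₀ = −tan(+22.1°) tan(-21.600°) = 0.1608, h₀ = 1.4093 rad.
Bracket: h₀ sin ϕ sin δ + cos ϕ cos δ sin h₀ = 1.4093×0.37622×-0.36812 + 0.92653×0.92978×0.98699 = -0.195180 + 0.850261 = 0.655081.
Q̄ = (S_0/π) × [bracket] = (1361/π) × 0.655081 = 283.79 W/m².
Ratio Q̄_A / Q̄_B = 470.93 / 283.79 = 1.659.

Q̄_A / Q̄_B ≈ 1.66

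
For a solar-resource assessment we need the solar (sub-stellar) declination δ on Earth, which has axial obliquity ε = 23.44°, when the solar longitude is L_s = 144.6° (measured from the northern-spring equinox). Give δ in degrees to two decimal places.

δ = +13.32°

sin δ = sin ε · sin L_s = sin 23.44° × sin 144.6° = 0.230431.
δ = arcsin(0.230431) = +13.32°.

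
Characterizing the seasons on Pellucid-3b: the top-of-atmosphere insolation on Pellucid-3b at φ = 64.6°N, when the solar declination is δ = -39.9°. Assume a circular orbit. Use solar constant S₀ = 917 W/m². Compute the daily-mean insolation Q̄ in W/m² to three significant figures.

Q̄ ≈ 0.00 W/m²

cos H₀ = −tan(+64.6°) tan(-39.900°) = 1.7609 ≥ 1 ⇒ polar night, H₀ = 0 and Q̄ = 0.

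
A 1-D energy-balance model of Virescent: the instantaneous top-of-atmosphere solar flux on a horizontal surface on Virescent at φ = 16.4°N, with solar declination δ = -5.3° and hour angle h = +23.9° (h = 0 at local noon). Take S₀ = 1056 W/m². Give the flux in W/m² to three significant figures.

895 W/m²

cos θ_z = sin φ sin δ + cos φ cos δ cos h = -0.026080 + 0.873307 = 0.847227.
Flux = S₀ · cos θ_z = 1056 × 0.847227 = 894.7 W/m².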